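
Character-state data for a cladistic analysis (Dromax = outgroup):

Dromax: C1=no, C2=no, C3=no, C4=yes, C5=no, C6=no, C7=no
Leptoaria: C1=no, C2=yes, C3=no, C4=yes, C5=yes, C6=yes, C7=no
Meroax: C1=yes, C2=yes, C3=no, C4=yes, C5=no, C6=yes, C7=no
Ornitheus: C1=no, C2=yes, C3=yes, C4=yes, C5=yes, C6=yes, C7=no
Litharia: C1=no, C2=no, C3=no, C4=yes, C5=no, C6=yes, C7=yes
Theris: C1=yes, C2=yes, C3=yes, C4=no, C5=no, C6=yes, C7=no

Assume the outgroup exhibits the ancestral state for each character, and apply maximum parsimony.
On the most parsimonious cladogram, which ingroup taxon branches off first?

Character polarity is set by the outgroup: the derived state is whichever differs from the outgroup's state, so for C4 the derived state is 'no', and for the remaining characters it is 'yes'.
C1: derived state 'yes' in Meroax and Theris only — synapomorphy for {Meroax, Theris}.
C2: derived state 'yes' in Leptoaria, Meroax, Ornitheus, and Theris only — synapomorphy for {Leptoaria, Meroax, Ornitheus, Theris}.
C3 groups Ornitheus and Theris, which is incompatible with the clades supported by the remaining characters; treating it as convergent (homoplasy) costs fewer steps than any alternative tree.
C4 (derived state 'no') is unique to Theris (autapomorphy; uninformative for grouping).
C5 (derived state 'yes') is shared by Leptoaria and Ornitheus — a synapomorphy uniting that clade.
All ingroup taxa share the derived state 'yes' for C6; it defines the ingroup but does not resolve relationships within it.
C7 (derived state 'yes') is unique to Litharia (autapomorphy; uninformative for grouping).
Most parsimonious ingroup topology: (((Leptoaria,Ornitheus),(Meroax,Theris)),Litharia).
Litharia is sister to the clade containing all other ingroup taxa, so it is the earliest-diverging (most basal) ingroup lineage.

Litharia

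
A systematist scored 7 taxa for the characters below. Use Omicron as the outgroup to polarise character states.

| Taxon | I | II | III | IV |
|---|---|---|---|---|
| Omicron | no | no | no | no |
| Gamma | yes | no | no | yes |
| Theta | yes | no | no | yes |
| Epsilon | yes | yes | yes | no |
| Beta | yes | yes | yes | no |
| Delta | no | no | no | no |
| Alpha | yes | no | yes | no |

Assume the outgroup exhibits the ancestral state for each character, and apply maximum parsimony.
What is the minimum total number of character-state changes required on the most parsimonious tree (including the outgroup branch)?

4

The outgroup has state 'no' for every character, so 'yes' is the derived state throughout.
Only Alpha, Beta, Epsilon, Gamma, and Theta show the derived state 'yes' for I, supporting them as a clade.
II: derived state 'yes' in Beta and Epsilon only — synapomorphy for {Beta, Epsilon}.
Only Alpha, Beta, and Epsilon show the derived state 'yes' for III, supporting them as a clade.
Only Gamma and Theta show the derived state 'yes' for IV, supporting them as a clade.
Most parsimonious ingroup topology: (((Gamma,Theta),((Epsilon,Beta),Alpha)),Delta).
Changes per character on this tree: I: 1; II: 1; III: 1; IV: 1.
Total = 4.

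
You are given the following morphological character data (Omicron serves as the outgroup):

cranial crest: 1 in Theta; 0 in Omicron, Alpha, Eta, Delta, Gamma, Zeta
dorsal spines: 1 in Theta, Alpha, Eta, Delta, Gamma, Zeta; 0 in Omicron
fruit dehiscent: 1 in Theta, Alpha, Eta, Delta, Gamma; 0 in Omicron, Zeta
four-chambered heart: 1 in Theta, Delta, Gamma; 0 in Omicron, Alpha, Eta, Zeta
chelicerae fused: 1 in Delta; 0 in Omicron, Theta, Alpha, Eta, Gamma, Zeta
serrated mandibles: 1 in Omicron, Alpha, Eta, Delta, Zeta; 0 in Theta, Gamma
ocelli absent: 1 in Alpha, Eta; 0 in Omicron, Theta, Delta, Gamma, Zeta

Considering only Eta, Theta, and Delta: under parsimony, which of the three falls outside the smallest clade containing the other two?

Character polarity is set by the outgroup: the derived state is whichever differs from the outgroup's state, so for serrated mandibles the derived state is '0', and for the remaining characters it is '1'.
cranial crest: derived state '1' in Theta only — an autapomorphy, so it tells us nothing about relationships among taxa.
All ingroup taxa share the derived state '1' for dorsal spines; it defines the ingroup but does not resolve relationships within it.
Only Alpha, Delta, Eta, Gamma, and Theta show the derived state '1' for fruit dehiscent, supporting them as a clade.
four-chambered heart (derived state '1') is shared by Delta, Gamma, and Theta — a synapomorphy uniting that clade.
chelicerae fused: derived state '1' in Delta only — an autapomorphy, so it tells us nothing about relationships among taxa.
Only Gamma and Theta show the derived state '0' for serrated mandibles, supporting them as a clade.
ocelli absent: derived state '1' in Alpha and Eta only — synapomorphy for {Alpha, Eta}.
Most parsimonious ingroup topology: ((((Theta,Gamma),Delta),(Alpha,Eta)),Zeta).
Delta and Theta share a more recent common ancestor with each other than either does with Eta, so Eta is the least closely related of the three.

Eta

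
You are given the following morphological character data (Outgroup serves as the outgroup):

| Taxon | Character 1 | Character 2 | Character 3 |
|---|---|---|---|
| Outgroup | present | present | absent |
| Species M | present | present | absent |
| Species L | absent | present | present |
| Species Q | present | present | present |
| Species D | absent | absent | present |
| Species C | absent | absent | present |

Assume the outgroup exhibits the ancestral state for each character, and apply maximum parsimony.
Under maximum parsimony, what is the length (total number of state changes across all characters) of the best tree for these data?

3

Character polarity is set by the outgroup: the derived state is whichever differs from the outgroup's state, so for Character 1, Character 2 the derived state is 'absent', and for the remaining characters it is 'present'.
Only Species C, Species D, and Species L show the derived state 'absent' for Character 1, supporting them as a clade.
Character 2 (derived state 'absent') is shared by Species C and Species D — a synapomorphy uniting that clade.
Character 3 (derived state 'present') is shared by Species C, Species D, Species L, and Species Q — a synapomorphy uniting that clade.
Most parsimonious ingroup topology: (Species M,((Species L,(Species D,Species C)),Species Q)).
Changes per character on this tree: Character 1: 1; Character 2: 1; Character 3: 1.
Total = 3.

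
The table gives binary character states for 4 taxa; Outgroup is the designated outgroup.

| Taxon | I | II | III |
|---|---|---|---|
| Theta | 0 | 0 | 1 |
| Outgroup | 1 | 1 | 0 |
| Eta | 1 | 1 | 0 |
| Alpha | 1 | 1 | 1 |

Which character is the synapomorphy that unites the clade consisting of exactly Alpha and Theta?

Character polarity is set by the outgroup: the derived state is whichever differs from the outgroup's state, so for I, II the derived state is '0', and for the remaining characters it is '1'.
I (derived state '0') is unique to Theta (autapomorphy; uninformative for grouping).
II (derived state '0') is unique to Theta (autapomorphy; uninformative for grouping).
III: derived state '1' in Alpha and Theta only — synapomorphy for {Alpha, Theta}.
Most parsimonious ingroup topology: (Eta,(Alpha,Theta)).
The clade {Alpha, Theta} is supported by III: its derived state '1' occurs in exactly those taxa and in no other taxon (including the outgroup).

III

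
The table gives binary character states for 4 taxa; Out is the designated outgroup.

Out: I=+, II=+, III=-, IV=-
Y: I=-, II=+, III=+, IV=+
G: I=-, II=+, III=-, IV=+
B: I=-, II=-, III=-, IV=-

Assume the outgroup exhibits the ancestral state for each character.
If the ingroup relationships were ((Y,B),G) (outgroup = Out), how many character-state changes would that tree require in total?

Map each character onto ((Y,B),G) (rooted by Out) and count the minimum state changes it requires (Fitch parsimony):
I: 1; II: 1; III: 1; IV: 2.
Total tree length = 5.

5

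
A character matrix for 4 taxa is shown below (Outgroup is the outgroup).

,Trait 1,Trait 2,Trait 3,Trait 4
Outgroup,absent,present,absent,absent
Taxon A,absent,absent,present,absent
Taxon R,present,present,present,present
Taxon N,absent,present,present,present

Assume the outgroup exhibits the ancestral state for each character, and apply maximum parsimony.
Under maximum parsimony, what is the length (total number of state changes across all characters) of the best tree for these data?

4

Character polarity is set by the outgroup: the derived state is whichever differs from the outgroup's state, so for Trait 2 the derived state is 'absent', and for the remaining characters it is 'present'.
Trait 1: derived state 'present' in Taxon R only — an autapomorphy, so it tells us nothing about relationships among taxa.
Trait 2 (derived state 'absent') is unique to Taxon A (autapomorphy; uninformative for grouping).
Trait 3 (derived state 'present') is shared by all ingroup taxa — unites the whole ingroup.
Trait 4: derived state 'present' in Taxon N and Taxon R only — synapomorphy for {Taxon N, Taxon R}.
Most parsimonious ingroup topology: (Taxon A,(Taxon R,Taxon N)).
Changes per character on this tree: Trait 1: 1; Trait 2: 1; Trait 3: 1; Trait 4: 1.
Total = 4.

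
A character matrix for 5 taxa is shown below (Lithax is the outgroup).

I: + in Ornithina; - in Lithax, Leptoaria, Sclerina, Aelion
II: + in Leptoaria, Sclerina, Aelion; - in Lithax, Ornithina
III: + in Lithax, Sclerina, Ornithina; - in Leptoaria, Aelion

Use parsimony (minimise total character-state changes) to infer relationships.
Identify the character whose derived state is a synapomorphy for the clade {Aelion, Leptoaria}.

III

Character polarity is set by the outgroup: the derived state is whichever differs from the outgroup's state, so for III the derived state is '-', and for the remaining characters it is '+'.
I: derived state '+' in Ornithina only — an autapomorphy, so it tells us nothing about relationships among taxa.
Only Aelion, Leptoaria, and Sclerina show the derived state '+' for II, supporting them as a clade.
III: derived state '-' in Aelion and Leptoaria only — synapomorphy for {Aelion, Leptoaria}.
Most parsimonious ingroup topology: (((Leptoaria,Aelion),Sclerina),Ornithina).
The clade {Aelion, Leptoaria} is supported by III: its derived state '-' occurs in exactly those taxa and in no other taxon (including the outgroup).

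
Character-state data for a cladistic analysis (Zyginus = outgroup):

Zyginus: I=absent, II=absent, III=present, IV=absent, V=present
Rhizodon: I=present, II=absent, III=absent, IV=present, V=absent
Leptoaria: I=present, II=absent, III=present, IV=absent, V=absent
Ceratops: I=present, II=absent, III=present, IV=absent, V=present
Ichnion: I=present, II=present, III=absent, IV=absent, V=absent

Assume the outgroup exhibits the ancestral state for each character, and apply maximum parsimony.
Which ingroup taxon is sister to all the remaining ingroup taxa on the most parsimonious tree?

Ceratops

Character polarity is set by the outgroup: the derived state is whichever differs from the outgroup's state, so for III, V the derived state is 'absent', and for the remaining characters it is 'present'.
I (derived state 'present') is shared by all ingroup taxa — unites the whole ingroup.
II (derived state 'present') is unique to Ichnion (autapomorphy; uninformative for grouping).
III: derived state 'absent' in Ichnion and Rhizodon only — synapomorphy for {Ichnion, Rhizodon}.
IV: derived state 'present' in Rhizodon only — an autapomorphy, so it tells us nothing about relationships among taxa.
V: derived state 'absent' in Ichnion, Leptoaria, and Rhizodon only — synapomorphy for {Ichnion, Leptoaria, Rhizodon}.
Most parsimonious ingroup topology: (((Rhizodon,Ichnion),Leptoaria),Ceratops).
Ceratops is sister to the clade containing all other ingroup taxa, so it is the earliest-diverging (most basal) ingroup lineage.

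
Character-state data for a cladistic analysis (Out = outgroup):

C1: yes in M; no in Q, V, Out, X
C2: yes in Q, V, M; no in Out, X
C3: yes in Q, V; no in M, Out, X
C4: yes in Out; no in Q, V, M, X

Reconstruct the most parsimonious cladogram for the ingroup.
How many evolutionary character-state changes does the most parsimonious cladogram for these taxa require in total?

4

Character polarity is set by the outgroup: the derived state is whichever differs from the outgroup's state, so for C4 the derived state is 'no', and for the remaining characters it is 'yes'.
C1: derived state 'yes' in M only — an autapomorphy, so it tells us nothing about relationships among taxa.
C2: derived state 'yes' in M, Q, and V only — synapomorphy for {M, Q, V}.
Only Q and V show the derived state 'yes' for C3, supporting them as a clade.
C4 (derived state 'no') is shared by all ingroup taxa — unites the whole ingroup.
Most parsimonious ingroup topology: (X,(M,(V,Q))).
Changes per character on this tree: C1: 1; C2: 1; C3: 1; C4: 1.
Total = 4.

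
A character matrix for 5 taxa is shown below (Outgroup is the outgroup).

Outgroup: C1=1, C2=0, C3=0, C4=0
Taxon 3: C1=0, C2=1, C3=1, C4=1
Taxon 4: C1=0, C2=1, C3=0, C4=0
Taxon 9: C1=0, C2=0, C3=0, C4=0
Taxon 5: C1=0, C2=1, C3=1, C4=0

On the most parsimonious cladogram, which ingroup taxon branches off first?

Taxon 9

Character polarity is set by the outgroup: the derived state is whichever differs from the outgroup's state, so for C1 the derived state is '0', and for the remaining characters it is '1'.
C1 (derived state '0') is shared by all ingroup taxa — unites the whole ingroup.
Only Taxon 3, Taxon 4, and Taxon 5 show the derived state '1' for C2, supporting them as a clade.
C3 (derived state '1') is shared by Taxon 3 and Taxon 5 — a synapomorphy uniting that clade.
C4: derived state '1' in Taxon 3 only — an autapomorphy, so it tells us nothing about relationships among taxa.
Most parsimonious ingroup topology: (((Taxon 3,Taxon 5),Taxon 4),Taxon 9).
Taxon 9 is sister to the clade containing all other ingroup taxa, so it is the earliest-diverging (most basal) ingroup lineage.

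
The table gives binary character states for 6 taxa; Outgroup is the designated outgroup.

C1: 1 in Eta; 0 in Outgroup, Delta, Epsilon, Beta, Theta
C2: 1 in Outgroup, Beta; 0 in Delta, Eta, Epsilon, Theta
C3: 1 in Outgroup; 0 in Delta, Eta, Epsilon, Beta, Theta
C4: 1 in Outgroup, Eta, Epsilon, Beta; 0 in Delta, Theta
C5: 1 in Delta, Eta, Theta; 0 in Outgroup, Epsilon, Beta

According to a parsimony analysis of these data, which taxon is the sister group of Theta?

Delta

Character polarity is set by the outgroup: the derived state is whichever differs from the outgroup's state, so for C2, C3, C4 the derived state is '0', and for the remaining characters it is '1'.
C1 (derived state '1') is unique to Eta (autapomorphy; uninformative for grouping).
C2: derived state '0' in Delta, Epsilon, Eta, and Theta only — synapomorphy for {Delta, Epsilon, Eta, Theta}.
C3 (derived state '0') is shared by all ingroup taxa — unites the whole ingroup.
C4 (derived state '0') is shared by Delta and Theta — a synapomorphy uniting that clade.
Only Delta, Eta, and Theta show the derived state '1' for C5, supporting them as a clade.
Most parsimonious ingroup topology: ((((Delta,Theta),Eta),Epsilon),Beta).
Theta and Delta form a cherry on this tree, so they are sister taxa.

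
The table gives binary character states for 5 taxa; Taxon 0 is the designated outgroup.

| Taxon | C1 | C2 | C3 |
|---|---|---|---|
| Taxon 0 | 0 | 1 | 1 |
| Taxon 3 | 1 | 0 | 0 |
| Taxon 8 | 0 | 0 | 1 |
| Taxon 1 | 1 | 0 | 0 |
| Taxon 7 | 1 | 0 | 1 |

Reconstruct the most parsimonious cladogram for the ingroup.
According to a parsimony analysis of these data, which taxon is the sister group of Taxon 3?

Character polarity is set by the outgroup: the derived state is whichever differs from the outgroup's state, so for C2, C3 the derived state is '0', and for the remaining characters it is '1'.
C1: derived state '1' in Taxon 1, Taxon 3, and Taxon 7 only — synapomorphy for {Taxon 1, Taxon 3, Taxon 7}.
C2 (derived state '0') is shared by all ingroup taxa — unites the whole ingroup.
C3 (derived state '0') is shared by Taxon 1 and Taxon 3 — a synapomorphy uniting that clade.
Most parsimonious ingroup topology: (((Taxon 3,Taxon 1),Taxon 7),Taxon 8).
Taxon 3 and Taxon 1 form a cherry on this tree, so they are sister taxa.

Taxon 1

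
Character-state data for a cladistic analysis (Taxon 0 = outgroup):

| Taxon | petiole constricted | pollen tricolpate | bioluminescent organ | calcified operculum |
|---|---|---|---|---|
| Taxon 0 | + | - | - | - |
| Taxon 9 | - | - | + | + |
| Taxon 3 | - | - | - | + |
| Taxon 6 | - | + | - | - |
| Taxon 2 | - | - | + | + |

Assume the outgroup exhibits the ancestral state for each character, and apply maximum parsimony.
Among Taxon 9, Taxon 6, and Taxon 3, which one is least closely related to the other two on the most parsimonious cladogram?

Character polarity is set by the outgroup: the derived state is whichever differs from the outgroup's state, so for petiole constricted the derived state is '-', and for the remaining characters it is '+'.
All ingroup taxa share the derived state '-' for petiole constricted; it defines the ingroup but does not resolve relationships within it.
pollen tricolpate: derived state '+' in Taxon 6 only — an autapomorphy, so it tells us nothing about relationships among taxa.
Only Taxon 2 and Taxon 9 show the derived state '+' for bioluminescent organ, supporting them as a clade.
Only Taxon 2, Taxon 3, and Taxon 9 show the derived state '+' for calcified operculum, supporting them as a clade.
Most parsimonious ingroup topology: (((Taxon 9,Taxon 2),Taxon 3),Taxon 6).
Taxon 9 and Taxon 3 share a more recent common ancestor with each other than either does with Taxon 6, so Taxon 6 is the least closely related of the three.

Taxon 6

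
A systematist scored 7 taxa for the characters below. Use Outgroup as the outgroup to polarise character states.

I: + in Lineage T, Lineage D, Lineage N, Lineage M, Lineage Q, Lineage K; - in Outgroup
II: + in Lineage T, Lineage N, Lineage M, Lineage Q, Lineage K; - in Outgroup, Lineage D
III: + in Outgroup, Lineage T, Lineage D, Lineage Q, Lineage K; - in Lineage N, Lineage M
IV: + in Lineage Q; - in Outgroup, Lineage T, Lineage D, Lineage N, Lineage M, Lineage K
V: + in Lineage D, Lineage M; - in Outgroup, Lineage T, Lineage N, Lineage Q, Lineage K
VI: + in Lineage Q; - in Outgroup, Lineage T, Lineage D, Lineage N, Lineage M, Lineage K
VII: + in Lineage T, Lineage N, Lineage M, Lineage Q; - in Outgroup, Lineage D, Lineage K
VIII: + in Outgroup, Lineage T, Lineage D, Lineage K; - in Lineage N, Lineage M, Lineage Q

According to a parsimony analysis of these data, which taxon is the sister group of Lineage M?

Lineage N

Character polarity is set by the outgroup: the derived state is whichever differs from the outgroup's state, so for III, VIII the derived state is '-', and for the remaining characters it is '+'.
I (derived state '+') is shared by all ingroup taxa — unites the whole ingroup.
II: derived state '+' in Lineage K, Lineage M, Lineage N, Lineage Q, and Lineage T only — synapomorphy for {Lineage K, Lineage M, Lineage N, Lineage Q, Lineage T}.
III: derived state '-' in Lineage M and Lineage N only — synapomorphy for {Lineage M, Lineage N}.
IV: derived state '+' in Lineage Q only — an autapomorphy, so it tells us nothing about relationships among taxa.
V groups Lineage D and Lineage M, which is incompatible with the clades supported by the remaining characters; treating it as convergent (homoplasy) costs fewer steps than any alternative tree.
VI: derived state '+' in Lineage Q only — an autapomorphy, so it tells us nothing about relationships among taxa.
VII: derived state '+' in Lineage M, Lineage N, Lineage Q, and Lineage T only — synapomorphy for {Lineage M, Lineage N, Lineage Q, Lineage T}.
VIII (derived state '-') is shared by Lineage M, Lineage N, and Lineage Q — a synapomorphy uniting that clade.
Most parsimonious ingroup topology: (((Lineage T,((Lineage N,Lineage M),Lineage Q)),Lineage K),Lineage D).
Lineage M and Lineage N form a cherry on this tree, so they are sister taxa.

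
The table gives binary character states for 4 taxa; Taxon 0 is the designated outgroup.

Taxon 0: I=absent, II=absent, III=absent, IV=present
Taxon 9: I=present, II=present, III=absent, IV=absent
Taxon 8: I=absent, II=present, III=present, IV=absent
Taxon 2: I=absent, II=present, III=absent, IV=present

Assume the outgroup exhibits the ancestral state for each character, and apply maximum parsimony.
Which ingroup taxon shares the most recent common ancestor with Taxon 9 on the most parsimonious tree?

Character polarity is set by the outgroup: the derived state is whichever differs from the outgroup's state, so for IV the derived state is 'absent', and for the remaining characters it is 'present'.
I: derived state 'present' in Taxon 9 only — an autapomorphy, so it tells us nothing about relationships among taxa.
II (derived state 'present') is shared by all ingroup taxa — unites the whole ingroup.
III: derived state 'present' in Taxon 8 only — an autapomorphy, so it tells us nothing about relationships among taxa.
IV: derived state 'absent' in Taxon 8 and Taxon 9 only — synapomorphy for {Taxon 8, Taxon 9}.
Most parsimonious ingroup topology: ((Taxon 9,Taxon 8),Taxon 2).
Taxon 9 and Taxon 8 form a cherry on this tree, so they are sister taxa.

Taxon 8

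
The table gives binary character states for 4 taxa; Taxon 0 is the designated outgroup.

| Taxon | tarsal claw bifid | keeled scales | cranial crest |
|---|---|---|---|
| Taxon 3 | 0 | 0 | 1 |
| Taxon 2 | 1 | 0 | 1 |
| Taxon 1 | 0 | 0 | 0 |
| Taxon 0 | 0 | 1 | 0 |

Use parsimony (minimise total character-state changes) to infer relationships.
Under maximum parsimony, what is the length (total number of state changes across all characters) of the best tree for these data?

Character polarity is set by the outgroup: the derived state is whichever differs from the outgroup's state, so for keeled scales the derived state is '0', and for the remaining characters it is '1'.
tarsal claw bifid (derived state '1') is unique to Taxon 2 (autapomorphy; uninformative for grouping).
keeled scales (derived state '0') is shared by all ingroup taxa — unites the whole ingroup.
cranial crest (derived state '1') is shared by Taxon 2 and Taxon 3 — a synapomorphy uniting that clade.
Most parsimonious ingroup topology: ((Taxon 2,Taxon 3),Taxon 1).
Changes per character on this tree: tarsal claw bifid: 1; keeled scales: 1; cranial crest: 1.
Total = 3.

3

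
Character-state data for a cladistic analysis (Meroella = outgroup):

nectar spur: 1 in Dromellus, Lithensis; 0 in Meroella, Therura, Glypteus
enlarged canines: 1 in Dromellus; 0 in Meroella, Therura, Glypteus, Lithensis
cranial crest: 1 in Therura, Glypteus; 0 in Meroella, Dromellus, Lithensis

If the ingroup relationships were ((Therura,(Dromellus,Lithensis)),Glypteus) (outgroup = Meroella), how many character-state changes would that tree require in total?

4

Map each character onto ((Therura,(Dromellus,Lithensis)),Glypteus) (rooted by Meroella) and count the minimum state changes it requires (Fitch parsimony):
nectar spur: 1; enlarged canines: 1; cranial crest: 2.
Total tree length = 4.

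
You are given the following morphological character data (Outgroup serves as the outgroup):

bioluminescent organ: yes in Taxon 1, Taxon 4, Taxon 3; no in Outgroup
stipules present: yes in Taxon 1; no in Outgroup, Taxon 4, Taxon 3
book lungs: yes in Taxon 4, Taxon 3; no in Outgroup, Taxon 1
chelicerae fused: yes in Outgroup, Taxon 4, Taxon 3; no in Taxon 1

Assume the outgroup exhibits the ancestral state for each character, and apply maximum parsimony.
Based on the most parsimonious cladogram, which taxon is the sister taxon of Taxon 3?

Character polarity is set by the outgroup: the derived state is whichever differs from the outgroup's state, so for chelicerae fused the derived state is 'no', and for the remaining characters it is 'yes'.
bioluminescent organ (derived state 'yes') is shared by all ingroup taxa — unites the whole ingroup.
stipules present (derived state 'yes') is unique to Taxon 1 (autapomorphy; uninformative for grouping).
Only Taxon 3 and Taxon 4 show the derived state 'yes' for book lungs, supporting them as a clade.
chelicerae fused: derived state 'no' in Taxon 1 only — an autapomorphy, so it tells us nothing about relationships among taxa.
Most parsimonious ingroup topology: (Taxon 1,(Taxon 4,Taxon 3)).
Taxon 3 and Taxon 4 form a cherry on this tree, so they are sister taxa.

Taxon 4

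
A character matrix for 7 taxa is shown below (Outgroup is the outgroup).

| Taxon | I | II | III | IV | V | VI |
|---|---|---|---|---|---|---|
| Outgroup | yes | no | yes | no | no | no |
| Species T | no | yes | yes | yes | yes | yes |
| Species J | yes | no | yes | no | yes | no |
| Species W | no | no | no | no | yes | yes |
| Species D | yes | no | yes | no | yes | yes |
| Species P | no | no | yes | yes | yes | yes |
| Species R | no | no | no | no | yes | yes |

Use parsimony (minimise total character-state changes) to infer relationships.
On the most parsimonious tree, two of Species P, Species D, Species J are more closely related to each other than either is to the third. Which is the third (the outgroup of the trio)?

Character polarity is set by the outgroup: the derived state is whichever differs from the outgroup's state, so for I, III the derived state is 'no', and for the remaining characters it is 'yes'.
I (derived state 'no') is shared by Species P, Species R, Species T, and Species W — a synapomorphy uniting that clade.
II (derived state 'yes') is unique to Species T (autapomorphy; uninformative for grouping).
III: derived state 'no' in Species R and Species W only — synapomorphy for {Species R, Species W}.
IV: derived state 'yes' in Species P and Species T only — synapomorphy for {Species P, Species T}.
All ingroup taxa share the derived state 'yes' for V; it defines the ingroup but does not resolve relationships within it.
VI (derived state 'yes') is shared by Species D, Species P, Species R, Species T, and Species W — a synapomorphy uniting that clade.
Most parsimonious ingroup topology: ((((Species T,Species P),(Species W,Species R)),Species D),Species J).
Species D and Species P share a more recent common ancestor with each other than either does with Species J, so Species J is the least closely related of the three.

Species J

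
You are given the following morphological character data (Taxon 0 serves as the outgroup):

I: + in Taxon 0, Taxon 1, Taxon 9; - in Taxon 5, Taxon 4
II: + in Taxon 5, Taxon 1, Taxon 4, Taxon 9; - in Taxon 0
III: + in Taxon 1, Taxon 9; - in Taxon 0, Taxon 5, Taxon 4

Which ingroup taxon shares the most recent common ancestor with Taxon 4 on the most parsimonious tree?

Character polarity is set by the outgroup: the derived state is whichever differs from the outgroup's state, so for I the derived state is '-', and for the remaining characters it is '+'.
I: derived state '-' in Taxon 4 and Taxon 5 only — synapomorphy for {Taxon 4, Taxon 5}.
All ingroup taxa share the derived state '+' for II; it defines the ingroup but does not resolve relationships within it.
III: derived state '+' in Taxon 1 and Taxon 9 only — synapomorphy for {Taxon 1, Taxon 9}.
Most parsimonious ingroup topology: ((Taxon 5,Taxon 4),(Taxon 1,Taxon 9)).
Taxon 4 and Taxon 5 form a cherry on this tree, so they are sister taxa.

Taxon 5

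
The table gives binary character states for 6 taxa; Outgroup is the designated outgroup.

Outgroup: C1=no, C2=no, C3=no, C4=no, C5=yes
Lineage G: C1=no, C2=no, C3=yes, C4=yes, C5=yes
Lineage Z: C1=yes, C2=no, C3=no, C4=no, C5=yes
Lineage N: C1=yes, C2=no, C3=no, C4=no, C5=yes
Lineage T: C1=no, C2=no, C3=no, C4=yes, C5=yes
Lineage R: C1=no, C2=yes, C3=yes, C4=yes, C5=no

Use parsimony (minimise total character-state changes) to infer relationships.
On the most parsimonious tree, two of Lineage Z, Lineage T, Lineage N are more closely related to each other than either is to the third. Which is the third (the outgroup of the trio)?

Lineage T

Character polarity is set by the outgroup: the derived state is whichever differs from the outgroup's state, so for C5 the derived state is 'no', and for the remaining characters it is 'yes'.
C1: derived state 'yes' in Lineage N and Lineage Z only — synapomorphy for {Lineage N, Lineage Z}.
C2 (derived state 'yes') is unique to Lineage R (autapomorphy; uninformative for grouping).
C3: derived state 'yes' in Lineage G and Lineage R only — synapomorphy for {Lineage G, Lineage R}.
C4: derived state 'yes' in Lineage G, Lineage R, and Lineage T only — synapomorphy for {Lineage G, Lineage R, Lineage T}.
C5 (derived state 'no') is unique to Lineage R (autapomorphy; uninformative for grouping).
Most parsimonious ingroup topology: (((Lineage G,Lineage R),Lineage T),(Lineage Z,Lineage N)).
Lineage Z and Lineage N share a more recent common ancestor with each other than either does with Lineage T, so Lineage T is the least closely related of the three.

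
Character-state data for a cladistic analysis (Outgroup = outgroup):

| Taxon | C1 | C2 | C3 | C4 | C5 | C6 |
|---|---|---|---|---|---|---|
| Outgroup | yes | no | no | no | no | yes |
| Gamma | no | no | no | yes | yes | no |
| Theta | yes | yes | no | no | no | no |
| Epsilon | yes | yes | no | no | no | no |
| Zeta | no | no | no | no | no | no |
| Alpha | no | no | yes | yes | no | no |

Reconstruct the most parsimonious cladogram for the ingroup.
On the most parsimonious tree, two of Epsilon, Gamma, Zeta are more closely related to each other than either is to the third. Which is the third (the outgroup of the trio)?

Epsilon

Character polarity is set by the outgroup: the derived state is whichever differs from the outgroup's state, so for C1, C6 the derived state is 'no', and for the remaining characters it is 'yes'.
C1: derived state 'no' in Alpha, Gamma, and Zeta only — synapomorphy for {Alpha, Gamma, Zeta}.
C2 (derived state 'yes') is shared by Epsilon and Theta — a synapomorphy uniting that clade.
C3 (derived state 'yes') is unique to Alpha (autapomorphy; uninformative for grouping).
C4: derived state 'yes' in Alpha and Gamma only — synapomorphy for {Alpha, Gamma}.
C5: derived state 'yes' in Gamma only — an autapomorphy, so it tells us nothing about relationships among taxa.
C6 (derived state 'no') is shared by all ingroup taxa — unites the whole ingroup.
Most parsimonious ingroup topology: (((Gamma,Alpha),Zeta),(Theta,Epsilon)).
Zeta and Gamma share a more recent common ancestor with each other than either does with Epsilon, so Epsilon is the least closely related of the three.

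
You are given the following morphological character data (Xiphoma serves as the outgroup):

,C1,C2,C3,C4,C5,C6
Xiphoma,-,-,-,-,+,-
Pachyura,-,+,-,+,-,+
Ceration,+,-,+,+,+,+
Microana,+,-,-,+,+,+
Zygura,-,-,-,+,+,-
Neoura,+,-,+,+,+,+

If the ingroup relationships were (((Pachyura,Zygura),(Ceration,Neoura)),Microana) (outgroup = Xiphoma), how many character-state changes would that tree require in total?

Map each character onto (((Pachyura,Zygura),(Ceration,Neoura)),Microana) (rooted by Xiphoma) and count the minimum state changes it requires (Fitch parsimony):
C1: 2; C2: 1; C3: 1; C4: 1; C5: 1; C6: 2.
Total tree length = 8.

8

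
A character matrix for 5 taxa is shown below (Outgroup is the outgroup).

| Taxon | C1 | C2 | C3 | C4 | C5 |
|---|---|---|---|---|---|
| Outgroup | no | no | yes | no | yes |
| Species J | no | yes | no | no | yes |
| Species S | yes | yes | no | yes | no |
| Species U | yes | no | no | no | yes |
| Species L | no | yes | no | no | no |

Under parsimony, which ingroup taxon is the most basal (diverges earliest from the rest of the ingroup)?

Species U

Character polarity is set by the outgroup: the derived state is whichever differs from the outgroup's state, so for C3, C5 the derived state is 'no', and for the remaining characters it is 'yes'.
C1 (state 'yes') occurs in Species S and Species U but conflicts with the nesting implied by the other characters — most parsimoniously interpreted as homoplasy.
C2: derived state 'yes' in Species J, Species L, and Species S only — synapomorphy for {Species J, Species L, Species S}.
C3 (derived state 'no') is shared by all ingroup taxa — unites the whole ingroup.
C4 (derived state 'yes') is unique to Species S (autapomorphy; uninformative for grouping).
Only Species L and Species S show the derived state 'no' for C5, supporting them as a clade.
Most parsimonious ingroup topology: ((Species J,(Species S,Species L)),Species U).
Species U is sister to the clade containing all other ingroup taxa, so it is the earliest-diverging (most basal) ingroup lineage.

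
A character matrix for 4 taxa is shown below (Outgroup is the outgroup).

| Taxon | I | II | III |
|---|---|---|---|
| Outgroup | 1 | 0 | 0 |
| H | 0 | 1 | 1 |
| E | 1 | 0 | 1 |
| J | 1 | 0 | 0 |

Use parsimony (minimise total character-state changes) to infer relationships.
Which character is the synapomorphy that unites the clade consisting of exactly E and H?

Character polarity is set by the outgroup: the derived state is whichever differs from the outgroup's state, so for I the derived state is '0', and for the remaining characters it is '1'.
I: derived state '0' in H only — an autapomorphy, so it tells us nothing about relationships among taxa.
II (derived state '1') is unique to H (autapomorphy; uninformative for grouping).
III: derived state '1' in E and H only — synapomorphy for {E, H}.
Most parsimonious ingroup topology: ((H,E),J).
The clade {E, H} is supported by III: its derived state '1' occurs in exactly those taxa and in no other taxon (including the outgroup).

III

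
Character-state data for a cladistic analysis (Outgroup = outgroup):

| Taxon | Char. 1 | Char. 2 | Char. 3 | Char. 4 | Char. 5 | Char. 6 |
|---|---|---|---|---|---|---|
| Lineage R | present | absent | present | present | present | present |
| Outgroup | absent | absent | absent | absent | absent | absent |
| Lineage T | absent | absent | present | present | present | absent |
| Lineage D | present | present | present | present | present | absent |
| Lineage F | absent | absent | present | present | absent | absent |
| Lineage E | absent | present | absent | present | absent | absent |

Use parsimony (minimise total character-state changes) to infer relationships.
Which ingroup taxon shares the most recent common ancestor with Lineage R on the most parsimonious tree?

The outgroup has state 'absent' for every character, so 'present' is the derived state throughout.
Only Lineage D and Lineage R show the derived state 'present' for Char. 1, supporting them as a clade.
Char. 2 groups Lineage D and Lineage E, which is incompatible with the clades supported by the remaining characters; treating it as convergent (homoplasy) costs fewer steps than any alternative tree.
Char. 3 (derived state 'present') is shared by Lineage D, Lineage F, Lineage R, and Lineage T — a synapomorphy uniting that clade.
All ingroup taxa share the derived state 'present' for Char. 4; it defines the ingroup but does not resolve relationships within it.
Char. 5: derived state 'present' in Lineage D, Lineage R, and Lineage T only — synapomorphy for {Lineage D, Lineage R, Lineage T}.
Char. 6 (derived state 'present') is unique to Lineage R (autapomorphy; uninformative for grouping).
Most parsimonious ingroup topology: (((Lineage T,(Lineage R,Lineage D)),Lineage F),Lineage E).
Lineage R and Lineage D form a cherry on this tree, so they are sister taxa.

Lineage D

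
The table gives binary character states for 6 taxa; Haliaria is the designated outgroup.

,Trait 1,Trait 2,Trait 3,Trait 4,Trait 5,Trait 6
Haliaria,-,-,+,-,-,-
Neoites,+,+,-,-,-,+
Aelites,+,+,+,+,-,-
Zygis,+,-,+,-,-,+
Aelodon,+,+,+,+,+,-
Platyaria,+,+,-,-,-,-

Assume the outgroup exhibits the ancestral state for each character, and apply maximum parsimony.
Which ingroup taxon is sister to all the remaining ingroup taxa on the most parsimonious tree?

Character polarity is set by the outgroup: the derived state is whichever differs from the outgroup's state, so for Trait 3 the derived state is '-', and for the remaining characters it is '+'.
All ingroup taxa share the derived state '+' for Trait 1; it defines the ingroup but does not resolve relationships within it.
Trait 2 (derived state '+') is shared by Aelites, Aelodon, Neoites, and Platyaria — a synapomorphy uniting that clade.
Trait 3: derived state '-' in Neoites and Platyaria only — synapomorphy for {Neoites, Platyaria}.
Trait 4 (derived state '+') is shared by Aelites and Aelodon — a synapomorphy uniting that clade.
Trait 5 (derived state '+') is unique to Aelodon (autapomorphy; uninformative for grouping).
Trait 6 groups Neoites and Zygis, which is incompatible with the clades supported by the remaining characters; treating it as convergent (homoplasy) costs fewer steps than any alternative tree.
Most parsimonious ingroup topology: (((Neoites,Platyaria),(Aelites,Aelodon)),Zygis).
Zygis is sister to the clade containing all other ingroup taxa, so it is the earliest-diverging (most basal) ingroup lineage.

Zygis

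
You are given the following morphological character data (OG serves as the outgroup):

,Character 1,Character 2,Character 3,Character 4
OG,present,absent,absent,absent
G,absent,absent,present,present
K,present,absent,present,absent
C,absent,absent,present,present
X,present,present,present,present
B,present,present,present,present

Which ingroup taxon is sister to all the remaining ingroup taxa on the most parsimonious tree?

Character polarity is set by the outgroup: the derived state is whichever differs from the outgroup's state, so for Character 1 the derived state is 'absent', and for the remaining characters it is 'present'.
Character 1 (derived state 'absent') is shared by C and G — a synapomorphy uniting that clade.
Character 2: derived state 'present' in B and X only — synapomorphy for {B, X}.
Character 3 (derived state 'present') is shared by all ingroup taxa — unites the whole ingroup.
Only B, C, G, and X show the derived state 'present' for Character 4, supporting them as a clade.
Most parsimonious ingroup topology: (((G,C),(X,B)),K).
K is sister to the clade containing all other ingroup taxa, so it is the earliest-diverging (most basal) ingroup lineage.

K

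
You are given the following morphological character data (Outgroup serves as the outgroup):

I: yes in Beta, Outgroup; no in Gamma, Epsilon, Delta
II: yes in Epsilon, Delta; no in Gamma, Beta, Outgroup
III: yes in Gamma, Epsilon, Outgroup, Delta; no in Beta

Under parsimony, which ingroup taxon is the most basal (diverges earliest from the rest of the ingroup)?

Beta

Character polarity is set by the outgroup: the derived state is whichever differs from the outgroup's state, so for I, III the derived state is 'no', and for the remaining characters it is 'yes'.
I (derived state 'no') is shared by Delta, Epsilon, and Gamma — a synapomorphy uniting that clade.
Only Delta and Epsilon show the derived state 'yes' for II, supporting them as a clade.
III (derived state 'no') is unique to Beta (autapomorphy; uninformative for grouping).
Most parsimonious ingroup topology: ((Gamma,(Epsilon,Delta)),Beta).
Beta is sister to the clade containing all other ingroup taxa, so it is the earliest-diverging (most basal) ingroup lineage.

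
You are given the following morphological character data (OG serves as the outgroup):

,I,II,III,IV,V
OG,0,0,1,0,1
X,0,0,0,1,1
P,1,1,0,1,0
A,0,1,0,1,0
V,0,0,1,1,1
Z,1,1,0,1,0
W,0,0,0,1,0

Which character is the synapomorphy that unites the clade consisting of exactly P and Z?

I

Character polarity is set by the outgroup: the derived state is whichever differs from the outgroup's state, so for III, V the derived state is '0', and for the remaining characters it is '1'.
I: derived state '1' in P and Z only — synapomorphy for {P, Z}.
II (derived state '1') is shared by A, P, and Z — a synapomorphy uniting that clade.
Only A, P, W, X, and Z show the derived state '0' for III, supporting them as a clade.
All ingroup taxa share the derived state '1' for IV; it defines the ingroup but does not resolve relationships within it.
V: derived state '0' in A, P, W, and Z only — synapomorphy for {A, P, W, Z}.
Most parsimonious ingroup topology: ((X,(((P,Z),A),W)),V).
The clade {P, Z} is supported by I: its derived state '1' occurs in exactly those taxa and in no other taxon (including the outgroup).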